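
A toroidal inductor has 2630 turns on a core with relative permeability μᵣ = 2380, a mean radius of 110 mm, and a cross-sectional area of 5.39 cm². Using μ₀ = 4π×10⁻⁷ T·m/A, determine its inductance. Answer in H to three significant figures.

For a thin toroid, L = μ₀μᵣN²A/(2πR).
L = (4π×10⁻⁷)(2380)(2630)²(5.390×10^-4) / (2π×0.11 m) = 16.13 H.

L ≈ 16.1 H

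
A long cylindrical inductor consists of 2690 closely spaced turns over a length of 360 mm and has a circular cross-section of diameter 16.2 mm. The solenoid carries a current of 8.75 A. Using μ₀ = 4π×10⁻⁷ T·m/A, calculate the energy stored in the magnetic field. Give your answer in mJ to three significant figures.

A = π(d/2)² = π(8.100×10^-3 m)² = 2.061×10^-4 m².
L = μ₀N²A/ℓ = (4π×10⁻⁷)(2690)²(2.061×10^-4)/(0.36) = 5.206×10^-3 H.
U = ½LI² = ½(5.206×10^-3)(8.75)² = 0.1993 J.

U ≈ 199 mJ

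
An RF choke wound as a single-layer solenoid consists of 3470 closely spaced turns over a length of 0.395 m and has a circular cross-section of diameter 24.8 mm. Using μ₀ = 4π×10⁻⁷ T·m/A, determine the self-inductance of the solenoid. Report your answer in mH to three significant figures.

L ≈ 18.5 mH

A = π(d/2)² = π(1.240×10^-2 m)² = 4.831×10^-4 m².
For a long solenoid, L = μ₀N²A/ℓ.
L = (4π×10⁻⁷)(3470)²(4.831×10^-4)/(0.395 m) = 1.850×10^-2 H.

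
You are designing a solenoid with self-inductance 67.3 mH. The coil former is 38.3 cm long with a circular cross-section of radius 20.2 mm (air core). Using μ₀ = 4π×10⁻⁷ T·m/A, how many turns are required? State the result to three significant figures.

A = πr² = π(2.020×10^-2 m)² = 1.282×10^-3 m².
From L = μ₀N²A/ℓ, N = √(Lℓ / (μ₀A)).
N = √[(6.730×10^-2)(0.383) / ((4π×10⁻⁷)×1.282×10^-3)] = √(1.600×10^7) ≈ 4000.1.

N ≈ 4000 turns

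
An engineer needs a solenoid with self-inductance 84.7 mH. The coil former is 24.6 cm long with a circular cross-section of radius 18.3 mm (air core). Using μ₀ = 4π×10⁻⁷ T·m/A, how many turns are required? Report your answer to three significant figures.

N ≈ 3970 turns

A = πr² = π(1.830×10^-2 m)² = 1.052×10^-3 m².
From L = μ₀N²A/ℓ, N = √(Lℓ / (μ₀A)).
N = √[(8.470×10^-2)(0.246) / ((4π×10⁻⁷)×1.052×10^-3)] = √(1.576×10^7) ≈ 3969.9.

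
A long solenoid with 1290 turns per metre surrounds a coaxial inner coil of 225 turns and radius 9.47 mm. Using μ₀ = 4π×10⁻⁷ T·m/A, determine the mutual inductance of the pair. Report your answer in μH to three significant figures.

M ≈ 103 μH

The outer solenoid produces a uniform field B₁ = μ₀n₁I₁ across the inner coil,
so the flux linkage is N₂Φ = N₂B₁A₂ = μ₀n₁N₂A₂·I₁, giving M = μ₀n₁N₂A₂.
A₂ = πr² = π(9.470×10^-3 m)² = 2.817×10^-4 m².
M = (4π×10⁻⁷)(1290)(225)(2.817×10^-4) = 1.028×10^-4 H.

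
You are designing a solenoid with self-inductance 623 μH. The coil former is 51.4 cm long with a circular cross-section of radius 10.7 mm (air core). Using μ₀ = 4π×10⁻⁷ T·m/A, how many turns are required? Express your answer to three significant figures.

N ≈ 842 turns

A = πr² = π(1.070×10^-2 m)² = 3.597×10^-4 m².
From L = μ₀N²A/ℓ, N = √(Lℓ / (μ₀A)).
N = √[(6.230×10^-4)(0.514) / ((4π×10⁻⁷)×3.597×10^-4)] = √(7.0847×10^5) ≈ 841.7.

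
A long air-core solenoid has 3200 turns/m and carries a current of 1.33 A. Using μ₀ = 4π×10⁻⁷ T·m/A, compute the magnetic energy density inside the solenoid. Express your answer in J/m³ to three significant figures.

u ≈ 11.4 J/m³

B = μ₀nI = (4π×10⁻⁷)(3.200×10^3)(1.33) = 5.348×10^-3 T.
u = B²/(2μ₀) = (5.348×10^-3)²/(2×4π×10⁻⁷) = 11.38 J/m³.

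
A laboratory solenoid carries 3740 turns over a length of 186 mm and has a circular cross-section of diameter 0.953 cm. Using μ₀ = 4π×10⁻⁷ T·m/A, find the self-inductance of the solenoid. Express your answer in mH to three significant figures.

A = π(d/2)² = π(4.765×10^-3 m)² = 7.133×10^-5 m².
For a long solenoid, L = μ₀N²A/ℓ.
L = (4π×10⁻⁷)(3740)²(7.133×10^-5)/(0.186 m) = 6.741×10^-3 H.

L ≈ 6.74 mH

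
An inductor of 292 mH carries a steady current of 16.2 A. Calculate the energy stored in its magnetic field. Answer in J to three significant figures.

U ≈ 38.3 J

Stored magnetic energy: U = ½LI².
U = ½(0.292 H)(16.2 A)² = 38.32 J.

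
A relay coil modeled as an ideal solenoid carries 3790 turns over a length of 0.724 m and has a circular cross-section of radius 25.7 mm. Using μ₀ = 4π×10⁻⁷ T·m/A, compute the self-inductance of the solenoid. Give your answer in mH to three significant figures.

A = πr² = π(2.570×10^-2 m)² = 2.07499×10^-3 m².
For a long solenoid, L = μ₀N²A/ℓ.
L = (4π×10⁻⁷)(3790)²(2.07499×10^-3)/(0.724 m) = 5.173×10^-2 H.

L ≈ 51.7 mH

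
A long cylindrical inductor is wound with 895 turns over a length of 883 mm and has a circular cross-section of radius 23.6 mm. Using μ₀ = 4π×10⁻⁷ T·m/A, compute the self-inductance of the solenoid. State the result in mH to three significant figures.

A = πr² = π(2.360×10^-2 m)² = 1.750×10^-3 m².
For a long solenoid, L = μ₀N²A/ℓ.
L = (4π×10⁻⁷)(895)²(1.750×10^-3)/(0.883 m) = 1.9947×10^-3 H.

L ≈ 1.99 mH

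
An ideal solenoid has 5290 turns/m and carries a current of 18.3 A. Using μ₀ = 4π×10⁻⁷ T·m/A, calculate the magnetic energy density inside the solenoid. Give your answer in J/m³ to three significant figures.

B = μ₀nI = (4π×10⁻⁷)(5.290×10^3)(18.3) = 0.1217 T.
u = B²/(2μ₀) = (0.1217)²/(2×4π×10⁻⁷) = 5.888×10^3 J/m³.

u ≈ 5890 J/m³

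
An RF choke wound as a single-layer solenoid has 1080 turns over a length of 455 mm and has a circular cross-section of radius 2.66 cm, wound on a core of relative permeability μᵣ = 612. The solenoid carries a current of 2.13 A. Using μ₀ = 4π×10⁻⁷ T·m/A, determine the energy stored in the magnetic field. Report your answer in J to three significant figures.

U ≈ 9.94 J

A = πr² = π(2.660×10^-2 m)² = 2.223×10^-3 m².
L = μ₀μᵣN²A/ℓ = (4π×10⁻⁷)(612)(1080)²(2.223×10^-3)/(0.455) = 4.382 H.
U = ½LI² = ½(4.382)(2.13)² = 9.941 J.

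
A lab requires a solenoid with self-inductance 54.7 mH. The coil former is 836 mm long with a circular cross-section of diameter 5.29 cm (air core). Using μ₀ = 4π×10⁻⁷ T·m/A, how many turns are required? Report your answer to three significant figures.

N ≈ 4070 turns

A = π(d/2)² = π(2.645×10^-2 m)² = 2.198×10^-3 m².
From L = μ₀N²A/ℓ, N = √(Lℓ / (μ₀A)).
N = √[(5.470×10^-2)(0.836) / ((4π×10⁻⁷)×2.198×10^-3)] = √(1.656×10^7) ≈ 4069.0.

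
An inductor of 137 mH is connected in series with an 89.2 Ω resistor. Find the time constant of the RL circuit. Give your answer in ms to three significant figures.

τ = L/R = (0.137 H)/(89.2 Ω) = 1.536×10^-3 s.

τ ≈ 1.54 ms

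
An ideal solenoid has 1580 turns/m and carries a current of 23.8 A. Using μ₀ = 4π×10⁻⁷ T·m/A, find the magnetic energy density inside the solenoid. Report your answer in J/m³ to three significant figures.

u ≈ 888 J/m³

B = μ₀nI = (4π×10⁻⁷)(1.580×10^3)(23.8) = 4.725×10^-2 T.
u = B²/(2μ₀) = (4.725×10^-2)²/(2×4π×10⁻⁷) = 888.48 J/m³.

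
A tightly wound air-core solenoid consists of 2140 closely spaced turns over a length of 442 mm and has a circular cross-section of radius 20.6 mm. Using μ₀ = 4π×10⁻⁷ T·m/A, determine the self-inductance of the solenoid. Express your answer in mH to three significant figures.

A = πr² = π(2.060×10^-2 m)² = 1.333×10^-3 m².
For a long solenoid, L = μ₀N²A/ℓ.
L = (4π×10⁻⁷)(2140)²(1.333×10^-3)/(0.442 m) = 1.736×10^-2 H.

L ≈ 17.4 mH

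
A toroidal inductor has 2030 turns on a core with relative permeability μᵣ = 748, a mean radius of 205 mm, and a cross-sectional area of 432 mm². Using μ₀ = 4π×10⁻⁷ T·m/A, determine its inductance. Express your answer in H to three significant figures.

For a thin toroid, L = μ₀μᵣN²A/(2πR).
L = (4π×10⁻⁷)(748)(2030)²(4.320×10^-4) / (2π×0.205 m) = 1.299 H.

L ≈ 1.30 H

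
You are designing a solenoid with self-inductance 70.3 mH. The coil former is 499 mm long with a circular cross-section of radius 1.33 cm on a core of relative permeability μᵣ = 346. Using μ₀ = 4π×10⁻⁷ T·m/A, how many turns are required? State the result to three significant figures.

A = πr² = π(1.330×10^-2 m)² = 5.557×10^-4 m².
From L = μ₀μᵣN²A/ℓ, N = √(Lℓ / (μ₀μᵣA)).
N = √[(7.030×10^-2)(0.499) / ((4π×10⁻⁷)(346)×5.557×10^-4)] = √(1.452×10^5) ≈ 381.0.

N ≈ 381 turns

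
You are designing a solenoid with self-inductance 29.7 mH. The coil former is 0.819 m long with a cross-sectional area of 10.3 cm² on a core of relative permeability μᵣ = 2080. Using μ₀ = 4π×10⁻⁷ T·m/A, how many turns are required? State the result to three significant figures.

A = 10.3 cm² = 1.030×10^-3 m².
From L = μ₀μᵣN²A/ℓ, N = √(Lℓ / (μ₀μᵣA)).
N = √[(2.970×10^-2)(0.819) / ((4π×10⁻⁷)(2080)×1.030×10^-3)] = √(9.035×10^3) ≈ 95.1.

N ≈ 95 turns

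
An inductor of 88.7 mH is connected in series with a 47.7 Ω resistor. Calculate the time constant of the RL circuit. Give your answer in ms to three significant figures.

τ = L/R = (8.870×10^-2 H)/(47.7 Ω) = 1.860×10^-3 s.

τ ≈ 1.86 ms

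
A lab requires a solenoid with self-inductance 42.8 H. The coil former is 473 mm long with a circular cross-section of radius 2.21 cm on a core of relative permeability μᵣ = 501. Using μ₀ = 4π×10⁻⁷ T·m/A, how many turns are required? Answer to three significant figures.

N ≈ 4580 turns

A = πr² = π(2.210×10^-2 m)² = 1.534×10^-3 m².
From L = μ₀μᵣN²A/ℓ, N = √(Lℓ / (μ₀μᵣA)).
N = √[(42.8)(0.473) / ((4π×10⁻⁷)(501)×1.534×10^-3)] = √(2.096×10^7) ≈ 4577.8.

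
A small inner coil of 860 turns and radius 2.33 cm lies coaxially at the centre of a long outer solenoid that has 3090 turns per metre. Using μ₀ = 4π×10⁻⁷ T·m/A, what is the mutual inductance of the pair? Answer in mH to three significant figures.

M ≈ 5.70 mH

The outer solenoid produces a uniform field B₁ = μ₀n₁I₁ across the inner coil,
so the flux linkage is N₂Φ = N₂B₁A₂ = μ₀n₁N₂A₂·I₁, giving M = μ₀n₁N₂A₂.
A₂ = πr² = π(2.330×10^-2 m)² = 1.706×10^-3 m².
M = (4π×10⁻⁷)(3090)(860)(1.706×10^-3) = 5.695×10^-3 H.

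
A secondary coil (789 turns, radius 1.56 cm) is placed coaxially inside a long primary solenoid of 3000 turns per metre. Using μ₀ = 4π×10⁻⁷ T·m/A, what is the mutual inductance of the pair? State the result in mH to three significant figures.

M ≈ 2.27 mH

The outer solenoid produces a uniform field B₁ = μ₀n₁I₁ across the inner coil,
so the flux linkage is N₂Φ = N₂B₁A₂ = μ₀n₁N₂A₂·I₁, giving M = μ₀n₁N₂A₂.
A₂ = πr² = π(1.560×10^-2 m)² = 7.645×10^-4 m².
M = (4π×10⁻⁷)(3000)(789)(7.645×10^-4) = 2.274×10^-3 H.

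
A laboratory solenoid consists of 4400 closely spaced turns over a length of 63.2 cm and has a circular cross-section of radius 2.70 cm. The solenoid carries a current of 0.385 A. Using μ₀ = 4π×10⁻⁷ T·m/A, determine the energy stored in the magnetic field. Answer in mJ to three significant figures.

A = πr² = π(2.700×10^-2 m)² = 2.290×10^-3 m².
L = μ₀N²A/ℓ = (4π×10⁻⁷)(4400)²(2.290×10^-3)/(0.632) = 8.816×10^-2 H.
U = ½LI² = ½(8.816×10^-2)(0.385)² = 6.534×10^-3 J.

U ≈ 6.53 mJ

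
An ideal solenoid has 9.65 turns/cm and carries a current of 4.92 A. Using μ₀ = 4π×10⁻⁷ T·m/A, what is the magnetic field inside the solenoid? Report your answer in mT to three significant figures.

Inside a long solenoid, B = μ₀nI.
B = (4π×10⁻⁷)(965 m⁻¹)(4.92 A) = 5.966×10^-3 T.

B ≈ 5.97 mT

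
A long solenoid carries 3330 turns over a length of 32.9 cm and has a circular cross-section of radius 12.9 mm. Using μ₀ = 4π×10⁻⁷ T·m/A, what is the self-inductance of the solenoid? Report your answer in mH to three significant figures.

A = πr² = π(1.290×10^-2 m)² = 5.228×10^-4 m².
For a long solenoid, L = μ₀N²A/ℓ.
L = (4π×10⁻⁷)(3330)²(5.228×10^-4)/(0.329 m) = 2.214×10^-2 H.

L ≈ 22.1 mH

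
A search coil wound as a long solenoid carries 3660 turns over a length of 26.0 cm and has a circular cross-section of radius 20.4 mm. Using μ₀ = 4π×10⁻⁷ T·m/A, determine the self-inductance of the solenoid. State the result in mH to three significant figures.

A = πr² = π(2.040×10^-2 m)² = 1.307×10^-3 m².
For a long solenoid, L = μ₀N²A/ℓ.
L = (4π×10⁻⁷)(3660)²(1.307×10^-3)/(0.26 m) = 8.4646×10^-2 H.

L ≈ 84.6 mH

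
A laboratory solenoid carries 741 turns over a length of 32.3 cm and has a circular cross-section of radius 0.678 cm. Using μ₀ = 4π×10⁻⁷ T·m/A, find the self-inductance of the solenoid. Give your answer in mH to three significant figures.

A = πr² = π(6.780×10^-3 m)² = 1.444×10^-4 m².
For a long solenoid, L = μ₀N²A/ℓ.
L = (4π×10⁻⁷)(741)²(1.444×10^-4)/(0.323 m) = 3.08498×10^-4 H.

L ≈ 0.308 mH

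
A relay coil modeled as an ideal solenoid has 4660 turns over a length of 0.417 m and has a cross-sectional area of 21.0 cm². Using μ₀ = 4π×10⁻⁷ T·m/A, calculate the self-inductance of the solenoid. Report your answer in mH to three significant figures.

L ≈ 137 mH

A = 21.0 cm² = 2.100×10^-3 m².
For a long solenoid, L = μ₀N²A/ℓ.
L = (4π×10⁻⁷)(4660)²(2.100×10^-3)/(0.417 m) = 0.1374 H.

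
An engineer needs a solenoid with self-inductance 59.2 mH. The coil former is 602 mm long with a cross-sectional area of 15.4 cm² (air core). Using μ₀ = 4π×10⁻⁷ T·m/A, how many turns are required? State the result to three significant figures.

A = 15.4 cm² = 1.540×10^-3 m².
From L = μ₀N²A/ℓ, N = √(Lℓ / (μ₀A)).
N = √[(5.920×10^-2)(0.602) / ((4π×10⁻⁷)×1.540×10^-3)] = √(1.842×10^7) ≈ 4291.3.

N ≈ 4290 turns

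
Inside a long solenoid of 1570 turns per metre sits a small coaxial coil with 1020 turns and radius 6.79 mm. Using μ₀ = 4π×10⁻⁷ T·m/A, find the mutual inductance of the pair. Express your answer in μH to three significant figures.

The outer solenoid produces a uniform field B₁ = μ₀n₁I₁ across the inner coil,
so the flux linkage is N₂Φ = N₂B₁A₂ = μ₀n₁N₂A₂·I₁, giving M = μ₀n₁N₂A₂.
A₂ = πr² = π(6.790×10^-3 m)² = 1.448×10^-4 m².
M = (4π×10⁻⁷)(1570)(1020)(1.448×10^-4) = 2.9147×10^-4 H.

M ≈ 291 μH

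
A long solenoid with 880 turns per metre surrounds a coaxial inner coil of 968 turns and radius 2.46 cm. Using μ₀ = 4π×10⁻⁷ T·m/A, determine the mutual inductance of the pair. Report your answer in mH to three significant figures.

The outer solenoid produces a uniform field B₁ = μ₀n₁I₁ across the inner coil,
so the flux linkage is N₂Φ = N₂B₁A₂ = μ₀n₁N₂A₂·I₁, giving M = μ₀n₁N₂A₂.
A₂ = πr² = π(2.460×10^-2 m)² = 1.901×10^-3 m².
M = (4π×10⁻⁷)(880)(968)(1.901×10^-3) = 2.035×10^-3 H.

M ≈ 2.04 mH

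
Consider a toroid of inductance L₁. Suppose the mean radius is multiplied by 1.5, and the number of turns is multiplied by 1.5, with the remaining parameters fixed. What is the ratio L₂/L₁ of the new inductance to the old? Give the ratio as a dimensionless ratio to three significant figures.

For a toroid, L ∝ μᵣN²A/R.
L₂/L₁ = (1.5)^-1 × (1.5)^2 = 1.50.

L₂/L₁ = 1.50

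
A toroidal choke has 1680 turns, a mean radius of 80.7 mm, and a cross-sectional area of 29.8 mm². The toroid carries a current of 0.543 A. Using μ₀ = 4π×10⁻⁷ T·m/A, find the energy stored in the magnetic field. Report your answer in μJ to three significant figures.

U ≈ 30.7 μJ

L = μ₀N²A/(2πR) = (4π×10⁻⁷)(1680)²(2.980×10^-5)/(2π×8.070×10^-2) = 2.084×10^-4 H.
U = ½LI² = ½(2.084×10^-4)(0.543)² = 3.073×10^-5 J.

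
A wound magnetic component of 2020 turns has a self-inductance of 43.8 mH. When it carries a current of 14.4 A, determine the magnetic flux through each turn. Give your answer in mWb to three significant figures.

Φ_B ≈ 0.312 mWb

From L = NΦ_B/I, the flux per turn is Φ_B = LI/N.
Φ_B = (4.380×10^-2 H)(14.4 A)/2020 = 3.122×10^-4 Wb.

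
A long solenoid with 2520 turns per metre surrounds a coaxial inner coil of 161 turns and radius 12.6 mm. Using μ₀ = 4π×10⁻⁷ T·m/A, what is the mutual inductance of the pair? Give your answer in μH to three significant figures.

M ≈ 254 μH

The outer solenoid produces a uniform field B₁ = μ₀n₁I₁ across the inner coil,
so the flux linkage is N₂Φ = N₂B₁A₂ = μ₀n₁N₂A₂·I₁, giving M = μ₀n₁N₂A₂.
A₂ = πr² = π(1.260×10^-2 m)² = 4.988×10^-4 m².
M = (4π×10⁻⁷)(2520)(161)(4.988×10^-4) = 2.543×10^-4 H.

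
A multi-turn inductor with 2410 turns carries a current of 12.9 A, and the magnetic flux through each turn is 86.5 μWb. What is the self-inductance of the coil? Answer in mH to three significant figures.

L ≈ 16.2 mH

Self-inductance is defined by L = NΦ_B/I (flux linkage over current).
L = (2410)(8.650×10^-5 Wb)/(12.9 A) = 1.616×10^-2 H.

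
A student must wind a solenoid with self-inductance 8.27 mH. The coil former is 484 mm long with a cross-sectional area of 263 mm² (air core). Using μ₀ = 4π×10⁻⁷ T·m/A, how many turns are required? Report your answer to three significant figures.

A = 263 mm² = 2.630×10^-4 m².
From L = μ₀N²A/ℓ, N = √(Lℓ / (μ₀A)).
N = √[(8.270×10^-3)(0.484) / ((4π×10⁻⁷)×2.630×10^-4)] = √(1.211×10^7) ≈ 3480.1.

N ≈ 3480 turns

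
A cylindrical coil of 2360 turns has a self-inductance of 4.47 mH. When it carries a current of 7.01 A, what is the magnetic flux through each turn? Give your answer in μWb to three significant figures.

Φ_B ≈ 13.3 μWb

From L = NΦ_B/I, the flux per turn is Φ_B = LI/N.
Φ_B = (4.470×10^-3 H)(7.01 A)/2360 = 1.328×10^-5 Wb.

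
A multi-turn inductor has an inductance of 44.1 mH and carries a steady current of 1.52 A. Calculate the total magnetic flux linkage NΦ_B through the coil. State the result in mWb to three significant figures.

NΦ_B ≈ 67.0 mWb

From L = NΦ_B/I, the flux linkage is NΦ_B = LI.
NΦ_B = (4.410×10^-2 H)(1.52 A) = 6.703×10^-2 Wb.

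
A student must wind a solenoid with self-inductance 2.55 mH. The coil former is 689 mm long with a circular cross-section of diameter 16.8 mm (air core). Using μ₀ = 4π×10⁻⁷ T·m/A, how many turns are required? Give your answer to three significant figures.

A = π(d/2)² = π(8.400×10^-3 m)² = 2.217×10^-4 m².
From L = μ₀N²A/ℓ, N = √(Lℓ / (μ₀A)).
N = √[(2.550×10^-3)(0.689) / ((4π×10⁻⁷)×2.217×10^-4)] = √(6.307×10^6) ≈ 2511.4.

N ≈ 2510 turns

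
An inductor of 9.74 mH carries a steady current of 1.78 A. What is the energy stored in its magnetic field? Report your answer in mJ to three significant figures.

Stored magnetic energy: U = ½LI².
U = ½(9.740×10^-3 H)(1.78 A)² = 1.543×10^-2 J.

U ≈ 15.4 mJ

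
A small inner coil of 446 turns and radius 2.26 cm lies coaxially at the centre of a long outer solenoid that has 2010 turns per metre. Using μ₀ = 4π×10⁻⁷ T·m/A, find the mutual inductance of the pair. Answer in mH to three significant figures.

M ≈ 1.81 mH

The outer solenoid produces a uniform field B₁ = μ₀n₁I₁ across the inner coil,
so the flux linkage is N₂Φ = N₂B₁A₂ = μ₀n₁N₂A₂·I₁, giving M = μ₀n₁N₂A₂.
A₂ = πr² = π(2.260×10^-2 m)² = 1.6046×10^-3 m².
M = (4π×10⁻⁷)(2010)(446)(1.6046×10^-3) = 1.808×10^-3 H.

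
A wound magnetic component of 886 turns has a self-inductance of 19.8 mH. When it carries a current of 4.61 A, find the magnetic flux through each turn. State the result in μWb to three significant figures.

Φ_B ≈ 103 μWb

From L = NΦ_B/I, the flux per turn is Φ_B = LI/N.
Φ_B = (1.980×10^-2 H)(4.61 A)/886 = 1.030×10^-4 Wb.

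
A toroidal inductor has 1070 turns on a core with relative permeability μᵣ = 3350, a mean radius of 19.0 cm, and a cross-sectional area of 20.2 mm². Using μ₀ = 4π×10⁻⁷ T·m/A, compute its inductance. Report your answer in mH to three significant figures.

For a thin toroid, L = μ₀μᵣN²A/(2πR).
L = (4π×10⁻⁷)(3350)(1070)²(2.020×10^-5) / (2π×0.19 m) = 8.155×10^-2 H.

L ≈ 81.6 mH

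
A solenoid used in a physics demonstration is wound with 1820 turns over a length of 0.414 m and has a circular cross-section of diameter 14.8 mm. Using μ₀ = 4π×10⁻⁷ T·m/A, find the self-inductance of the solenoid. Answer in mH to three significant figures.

L ≈ 1.73 mH

A = π(d/2)² = π(7.400×10^-3 m)² = 1.720×10^-4 m².
For a long solenoid, L = μ₀N²A/ℓ.
L = (4π×10⁻⁷)(1820)²(1.720×10^-4)/(0.414 m) = 1.730×10^-3 H.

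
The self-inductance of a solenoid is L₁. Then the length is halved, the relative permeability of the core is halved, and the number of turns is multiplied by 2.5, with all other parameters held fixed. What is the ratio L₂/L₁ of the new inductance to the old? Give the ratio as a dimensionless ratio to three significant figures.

For a solenoid, L ∝ μᵣN²A/ℓ.
L₂/L₁ = (0.5)^-1 × (0.5) × (2.5)^2 = 6.25.

L₂/L₁ = 6.25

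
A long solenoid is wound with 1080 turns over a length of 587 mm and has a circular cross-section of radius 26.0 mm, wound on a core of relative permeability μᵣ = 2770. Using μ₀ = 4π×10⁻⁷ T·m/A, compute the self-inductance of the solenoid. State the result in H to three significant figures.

L ≈ 14.7 H

A = πr² = π(2.600×10^-2 m)² = 2.124×10^-3 m².
For a long solenoid, L = μ₀μᵣN²A/ℓ.
L = (4π×10⁻⁷)(2770)(1080)²(2.124×10^-3)/(0.587 m) = 14.69 H.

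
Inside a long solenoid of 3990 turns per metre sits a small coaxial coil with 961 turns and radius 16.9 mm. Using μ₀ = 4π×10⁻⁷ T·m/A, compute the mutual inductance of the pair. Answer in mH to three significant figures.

The outer solenoid produces a uniform field B₁ = μ₀n₁I₁ across the inner coil,
so the flux linkage is N₂Φ = N₂B₁A₂ = μ₀n₁N₂A₂·I₁, giving M = μ₀n₁N₂A₂.
A₂ = πr² = π(1.690×10^-2 m)² = 8.973×10^-4 m².
M = (4π×10⁻⁷)(3990)(961)(8.973×10^-4) = 4.323×10^-3 H.

M ≈ 4.32 mH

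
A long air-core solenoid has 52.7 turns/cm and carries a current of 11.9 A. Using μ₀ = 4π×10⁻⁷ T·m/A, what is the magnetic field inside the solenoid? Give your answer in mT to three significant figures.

B ≈ 78.8 mT

Inside a long solenoid, B = μ₀nI.
B = (4π×10⁻⁷)(5.270×10^3 m⁻¹)(11.9 A) = 7.881×10^-2 T.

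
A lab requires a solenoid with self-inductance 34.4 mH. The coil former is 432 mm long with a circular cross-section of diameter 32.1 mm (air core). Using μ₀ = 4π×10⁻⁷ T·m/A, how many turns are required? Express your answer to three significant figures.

A = π(d/2)² = π(1.605×10^-2 m)² = 8.093×10^-4 m².
From L = μ₀N²A/ℓ, N = √(Lℓ / (μ₀A)).
N = √[(3.440×10^-2)(0.432) / ((4π×10⁻⁷)×8.093×10^-4)] = √(1.461×10^7) ≈ 3822.7.

N ≈ 3820 turns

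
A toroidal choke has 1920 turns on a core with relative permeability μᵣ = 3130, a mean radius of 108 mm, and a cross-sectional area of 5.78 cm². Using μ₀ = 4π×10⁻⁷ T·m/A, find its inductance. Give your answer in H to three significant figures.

For a thin toroid, L = μ₀μᵣN²A/(2πR).
L = (4π×10⁻⁷)(3130)(1920)²(5.780×10^-4) / (2π×0.108 m) = 12.35 H.

L ≈ 12.4 H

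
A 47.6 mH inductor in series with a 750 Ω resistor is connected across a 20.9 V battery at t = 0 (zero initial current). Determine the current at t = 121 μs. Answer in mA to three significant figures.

τ = L/R = 4.760×10^-2/750 = 6.347×10^-5 s; final current I_∞ = ε/R = 20.9/750 = 2.787×10^-2 A.
I(t) = I_∞(1 − e^(−t/τ)) with t/τ = 1.907.
I = (2.787×10^-2)(1 − e^(−1.907)) = 2.373×10^-2 A.

I ≈ 23.7 mA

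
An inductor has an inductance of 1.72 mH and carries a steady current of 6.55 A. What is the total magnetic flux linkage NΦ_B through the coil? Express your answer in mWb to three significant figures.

NΦ_B ≈ 11.3 mWb

From L = NΦ_B/I, the flux linkage is NΦ_B = LI.
NΦ_B = (1.720×10^-3 H)(6.55 A) = 1.127×10^-2 Wb.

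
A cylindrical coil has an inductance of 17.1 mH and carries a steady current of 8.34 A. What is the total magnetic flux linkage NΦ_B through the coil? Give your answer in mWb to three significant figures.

From L = NΦ_B/I, the flux linkage is NΦ_B = LI.
NΦ_B = (1.710×10^-2 H)(8.34 A) = 0.1426 Wb.

NΦ_B ≈ 143 mWb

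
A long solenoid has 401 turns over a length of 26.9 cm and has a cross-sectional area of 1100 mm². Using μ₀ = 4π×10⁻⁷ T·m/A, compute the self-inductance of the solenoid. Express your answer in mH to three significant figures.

A = 1100 mm² = 1.100×10^-3 m².
For a long solenoid, L = μ₀N²A/ℓ.
L = (4π×10⁻⁷)(401)²(1.100×10^-3)/(0.269 m) = 8.263×10^-4 H.

L ≈ 0.826 mH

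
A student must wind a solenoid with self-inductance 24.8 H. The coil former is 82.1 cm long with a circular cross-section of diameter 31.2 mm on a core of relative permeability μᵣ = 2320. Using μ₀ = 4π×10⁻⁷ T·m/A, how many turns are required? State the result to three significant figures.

A = π(d/2)² = π(1.560×10^-2 m)² = 7.645×10^-4 m².
From L = μ₀μᵣN²A/ℓ, N = √(Lℓ / (μ₀μᵣA)).
N = √[(24.8)(0.821) / ((4π×10⁻⁷)(2320)×7.645×10^-4)] = √(9.1348×10^6) ≈ 3022.4.

N ≈ 3020 turns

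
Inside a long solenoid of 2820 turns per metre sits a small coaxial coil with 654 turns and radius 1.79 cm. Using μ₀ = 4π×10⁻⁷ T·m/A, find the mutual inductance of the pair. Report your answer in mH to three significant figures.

The outer solenoid produces a uniform field B₁ = μ₀n₁I₁ across the inner coil,
so the flux linkage is N₂Φ = N₂B₁A₂ = μ₀n₁N₂A₂·I₁, giving M = μ₀n₁N₂A₂.
A₂ = πr² = π(1.790×10^-2 m)² = 1.007×10^-3 m².
M = (4π×10⁻⁷)(2820)(654)(1.007×10^-3) = 2.333×10^-3 H.

M ≈ 2.33 mH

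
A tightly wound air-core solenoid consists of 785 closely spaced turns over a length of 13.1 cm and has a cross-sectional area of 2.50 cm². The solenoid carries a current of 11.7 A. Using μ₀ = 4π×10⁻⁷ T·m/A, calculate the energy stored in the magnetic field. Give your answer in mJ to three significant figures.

A = 2.50 cm² = 2.500×10^-4 m².
L = μ₀N²A/ℓ = (4π×10⁻⁷)(785)²(2.500×10^-4)/(0.131) = 1.478×10^-3 H.
U = ½LI² = ½(1.478×10^-3)(11.7)² = 0.1011 J.

U ≈ 101 mJ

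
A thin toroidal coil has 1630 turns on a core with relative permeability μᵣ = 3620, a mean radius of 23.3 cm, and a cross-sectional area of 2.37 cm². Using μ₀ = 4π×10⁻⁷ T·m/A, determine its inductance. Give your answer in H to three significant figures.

For a thin toroid, L = μ₀μᵣN²A/(2πR).
L = (4π×10⁻⁷)(3620)(1630)²(2.370×10^-4) / (2π×0.233 m) = 1.957 H.

L ≈ 1.96 H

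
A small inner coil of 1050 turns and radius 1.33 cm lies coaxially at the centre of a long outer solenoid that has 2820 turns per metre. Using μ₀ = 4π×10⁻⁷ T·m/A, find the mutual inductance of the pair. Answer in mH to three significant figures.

The outer solenoid produces a uniform field B₁ = μ₀n₁I₁ across the inner coil,
so the flux linkage is N₂Φ = N₂B₁A₂ = μ₀n₁N₂A₂·I₁, giving M = μ₀n₁N₂A₂.
A₂ = πr² = π(1.330×10^-2 m)² = 5.557×10^-4 m².
M = (4π×10⁻⁷)(2820)(1050)(5.557×10^-4) = 2.068×10^-3 H.

M ≈ 2.07 mH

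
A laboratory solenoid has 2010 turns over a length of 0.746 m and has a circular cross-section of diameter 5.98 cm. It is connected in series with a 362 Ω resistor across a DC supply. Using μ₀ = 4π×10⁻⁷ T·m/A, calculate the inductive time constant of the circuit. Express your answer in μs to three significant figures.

A = π(d/2)² = π(2.990×10^-2 m)² = 2.809×10^-3 m².
L = μ₀N²A/ℓ = (4π×10⁻⁷)(2010)²(2.809×10^-3)/(0.746) = 1.911×10^-2 H.
τ = L/R = (1.911×10^-2)/(362) = 5.280×10^-5 s.

τ ≈ 52.8 μs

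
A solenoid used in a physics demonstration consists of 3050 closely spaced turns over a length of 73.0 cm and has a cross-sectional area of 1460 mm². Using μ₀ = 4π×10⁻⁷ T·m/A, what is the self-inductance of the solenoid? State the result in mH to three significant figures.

A = 1460 mm² = 1.460×10^-3 m².
For a long solenoid, L = μ₀N²A/ℓ.
L = (4π×10⁻⁷)(3050)²(1.460×10^-3)/(0.73 m) = 2.338×10^-2 H.

L ≈ 23.4 mH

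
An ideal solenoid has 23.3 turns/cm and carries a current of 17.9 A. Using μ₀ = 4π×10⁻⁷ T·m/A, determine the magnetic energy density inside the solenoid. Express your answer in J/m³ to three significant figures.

u ≈ 1090 J/m³

B = μ₀nI = (4π×10⁻⁷)(2.330×10^3)(17.9) = 5.241×10^-2 T.
u = B²/(2μ₀) = (5.241×10^-2)²/(2×4π×10⁻⁷) = 1.093×10^3 J/m³.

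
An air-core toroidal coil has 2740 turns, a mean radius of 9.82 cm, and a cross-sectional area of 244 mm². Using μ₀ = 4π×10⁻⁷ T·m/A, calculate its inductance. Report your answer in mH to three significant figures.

L ≈ 3.73 mH

For a thin toroid, L = μ₀N²A/(2πR).
L = (4π×10⁻⁷)(2740)²(2.440×10^-4) / (2π×9.820×10^-2 m) = 3.731×10^-3 H.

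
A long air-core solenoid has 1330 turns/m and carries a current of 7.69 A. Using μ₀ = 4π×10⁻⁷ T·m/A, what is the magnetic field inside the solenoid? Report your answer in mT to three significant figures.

Inside a long solenoid, B = μ₀nI.
B = (4π×10⁻⁷)(1.330×10^3 m⁻¹)(7.69 A) = 1.285×10^-2 T.

B ≈ 12.9 mT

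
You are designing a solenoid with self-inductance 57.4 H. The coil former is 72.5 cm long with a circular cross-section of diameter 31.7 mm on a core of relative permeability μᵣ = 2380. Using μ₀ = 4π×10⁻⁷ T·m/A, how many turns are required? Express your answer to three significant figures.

A = π(d/2)² = π(1.585×10^-2 m)² = 7.892×10^-4 m².
From L = μ₀μᵣN²A/ℓ, N = √(Lℓ / (μ₀μᵣA)).
N = √[(57.4)(0.725) / ((4π×10⁻⁷)(2380)×7.892×10^-4)] = √(1.763×10^7) ≈ 4198.8.

N ≈ 4200 turns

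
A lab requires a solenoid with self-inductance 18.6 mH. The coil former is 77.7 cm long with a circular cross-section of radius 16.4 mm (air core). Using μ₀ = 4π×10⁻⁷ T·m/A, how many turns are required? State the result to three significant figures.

A = πr² = π(1.640×10^-2 m)² = 8.450×10^-4 m².
From L = μ₀N²A/ℓ, N = √(Lℓ / (μ₀A)).
N = √[(1.860×10^-2)(0.777) / ((4π×10⁻⁷)×8.450×10^-4)] = √(1.361×10^7) ≈ 3689.3.

N ≈ 3690 turns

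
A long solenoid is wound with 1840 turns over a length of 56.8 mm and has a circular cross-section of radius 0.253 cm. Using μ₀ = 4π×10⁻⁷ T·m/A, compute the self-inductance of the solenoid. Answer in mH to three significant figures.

L ≈ 1.51 mH

A = πr² = π(2.530×10^-3 m)² = 2.011×10^-5 m².
For a long solenoid, L = μ₀N²A/ℓ.
L = (4π×10⁻⁷)(1840)²(2.011×10^-5)/(5.680×10^-2 m) = 1.506×10^-3 H.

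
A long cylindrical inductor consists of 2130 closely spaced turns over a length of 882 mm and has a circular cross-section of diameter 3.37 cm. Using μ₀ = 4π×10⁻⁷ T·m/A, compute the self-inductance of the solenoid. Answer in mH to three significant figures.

L ≈ 5.77 mH

A = π(d/2)² = π(1.685×10^-2 m)² = 8.920×10^-4 m².
For a long solenoid, L = μ₀N²A/ℓ.
L = (4π×10⁻⁷)(2130)²(8.920×10^-4)/(0.882 m) = 5.766×10^-3 H.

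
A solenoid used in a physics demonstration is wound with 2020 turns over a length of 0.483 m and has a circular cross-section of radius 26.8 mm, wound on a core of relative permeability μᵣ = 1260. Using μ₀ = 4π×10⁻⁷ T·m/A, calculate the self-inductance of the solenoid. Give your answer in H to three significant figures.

L ≈ 30.2 H

A = πr² = π(2.680×10^-2 m)² = 2.256×10^-3 m².
For a long solenoid, L = μ₀μᵣN²A/ℓ.
L = (4π×10⁻⁷)(1260)(2020)²(2.256×10^-3)/(0.483 m) = 30.18 H.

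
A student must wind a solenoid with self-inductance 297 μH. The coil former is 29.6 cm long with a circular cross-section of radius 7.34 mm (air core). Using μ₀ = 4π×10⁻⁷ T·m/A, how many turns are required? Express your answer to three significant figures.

N ≈ 643 turns

A = πr² = π(7.340×10^-3 m)² = 1.693×10^-4 m².
From L = μ₀N²A/ℓ, N = √(Lℓ / (μ₀A)).
N = √[(2.970×10^-4)(0.296) / ((4π×10⁻⁷)×1.693×10^-4)] = √(4.133×10^5) ≈ 642.9.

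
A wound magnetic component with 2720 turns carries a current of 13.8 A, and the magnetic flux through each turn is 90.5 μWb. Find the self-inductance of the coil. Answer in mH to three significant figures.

L ≈ 17.8 mH

Self-inductance is defined by L = NΦ_B/I (flux linkage over current).
L = (2720)(9.050×10^-5 Wb)/(13.8 A) = 1.784×10^-2 H.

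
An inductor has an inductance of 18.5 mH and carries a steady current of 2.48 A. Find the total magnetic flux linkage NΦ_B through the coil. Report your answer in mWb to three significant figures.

NΦ_B ≈ 45.9 mWb

From L = NΦ_B/I, the flux linkage is NΦ_B = LI.
NΦ_B = (1.850×10^-2 H)(2.48 A) = 4.588×10^-2 Wb.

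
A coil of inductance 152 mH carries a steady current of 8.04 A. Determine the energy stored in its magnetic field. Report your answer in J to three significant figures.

U ≈ 4.91 J

Stored magnetic energy: U = ½LI².
U = ½(0.152 H)(8.04 A)² = 4.913 J.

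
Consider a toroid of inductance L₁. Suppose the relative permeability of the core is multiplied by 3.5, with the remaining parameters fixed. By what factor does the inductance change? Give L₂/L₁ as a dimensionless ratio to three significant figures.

L₂/L₁ = 3.50

For a toroid, L ∝ μᵣN²A/R.
L₂/L₁ = (3.5) = 3.50.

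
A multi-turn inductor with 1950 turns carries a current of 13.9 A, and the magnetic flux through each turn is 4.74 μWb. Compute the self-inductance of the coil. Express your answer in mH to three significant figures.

Self-inductance is defined by L = NΦ_B/I (flux linkage over current).
L = (1950)(4.740×10^-6 Wb)/(13.9 A) = 6.650×10^-4 H.

L ≈ 0.665 mH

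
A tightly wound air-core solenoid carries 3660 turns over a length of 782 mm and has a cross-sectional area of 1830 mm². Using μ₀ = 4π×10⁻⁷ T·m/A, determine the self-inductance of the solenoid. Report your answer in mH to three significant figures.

L ≈ 39.4 mH

A = 1830 mm² = 1.830×10^-3 m².
For a long solenoid, L = μ₀N²A/ℓ.
L = (4π×10⁻⁷)(3660)²(1.830×10^-3)/(0.782 m) = 3.939×10^-2 H.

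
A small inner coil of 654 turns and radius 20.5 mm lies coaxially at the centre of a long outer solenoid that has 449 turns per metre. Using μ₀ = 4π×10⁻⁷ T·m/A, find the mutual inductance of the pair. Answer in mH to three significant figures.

M ≈ 0.487 mH

The outer solenoid produces a uniform field B₁ = μ₀n₁I₁ across the inner coil,
so the flux linkage is N₂Φ = N₂B₁A₂ = μ₀n₁N₂A₂·I₁, giving M = μ₀n₁N₂A₂.
A₂ = πr² = π(2.050×10^-2 m)² = 1.320×10^-3 m².
M = (4π×10⁻⁷)(449)(654)(1.320×10^-3) = 4.872×10^-4 H.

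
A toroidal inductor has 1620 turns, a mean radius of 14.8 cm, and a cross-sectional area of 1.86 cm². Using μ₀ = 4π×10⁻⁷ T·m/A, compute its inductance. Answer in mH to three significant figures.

For a thin toroid, L = μ₀N²A/(2πR).
L = (4π×10⁻⁷)(1620)²(1.860×10^-4) / (2π×0.148 m) = 6.596×10^-4 H.

L ≈ 0.660 mH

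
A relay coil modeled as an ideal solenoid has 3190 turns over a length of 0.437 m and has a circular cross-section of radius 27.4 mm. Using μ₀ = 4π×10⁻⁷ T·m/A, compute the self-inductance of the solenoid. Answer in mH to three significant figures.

L ≈ 69.0 mH

A = πr² = π(2.740×10^-2 m)² = 2.359×10^-3 m².
For a long solenoid, L = μ₀N²A/ℓ.
L = (4π×10⁻⁷)(3190)²(2.359×10^-3)/(0.437 m) = 6.902×10^-2 H.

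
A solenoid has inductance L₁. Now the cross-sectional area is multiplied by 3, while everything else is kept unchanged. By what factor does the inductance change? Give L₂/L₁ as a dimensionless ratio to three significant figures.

For a solenoid, L ∝ μᵣN²A/ℓ.
L₂/L₁ = (3) = 3.00.

L₂/L₁ = 3.00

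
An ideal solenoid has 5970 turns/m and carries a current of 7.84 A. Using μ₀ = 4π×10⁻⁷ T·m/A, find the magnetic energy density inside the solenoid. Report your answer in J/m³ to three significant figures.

B = μ₀nI = (4π×10⁻⁷)(5.970×10^3)(7.84) = 5.882×10^-2 T.
u = B²/(2μ₀) = (5.882×10^-2)²/(2×4π×10⁻⁷) = 1.376×10^3 J/m³.

u ≈ 1380 J/m³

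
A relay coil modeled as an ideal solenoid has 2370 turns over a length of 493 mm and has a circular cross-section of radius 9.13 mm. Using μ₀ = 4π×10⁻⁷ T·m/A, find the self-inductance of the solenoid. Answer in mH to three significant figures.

A = πr² = π(9.130×10^-3 m)² = 2.619×10^-4 m².
For a long solenoid, L = μ₀N²A/ℓ.
L = (4π×10⁻⁷)(2370)²(2.619×10^-4)/(0.493 m) = 3.749×10^-3 H.

L ≈ 3.75 mH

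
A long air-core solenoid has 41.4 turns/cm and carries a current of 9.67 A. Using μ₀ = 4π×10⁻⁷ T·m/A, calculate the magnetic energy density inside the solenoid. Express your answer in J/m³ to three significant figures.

u ≈ 1010 J/m³

B = μ₀nI = (4π×10⁻⁷)(4.140×10^3)(9.67) = 5.031×10^-2 T.
u = B²/(2μ₀) = (5.031×10^-2)²/(2×4π×10⁻⁷) = 1.007×10^3 J/m³.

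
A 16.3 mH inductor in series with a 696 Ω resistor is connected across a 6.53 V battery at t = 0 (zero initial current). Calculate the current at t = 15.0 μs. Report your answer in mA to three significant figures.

I ≈ 4.44 mA

τ = L/R = 1.630×10^-2/696 = 2.342×10^-5 s; final current I_∞ = ε/R = 6.53/696 = 9.382×10^-3 A.
I(t) = I_∞(1 − e^(−t/τ)) with t/τ = 0.640.
I = (9.382×10^-3)(1 − e^(−0.640)) = 4.437×10^-3 A.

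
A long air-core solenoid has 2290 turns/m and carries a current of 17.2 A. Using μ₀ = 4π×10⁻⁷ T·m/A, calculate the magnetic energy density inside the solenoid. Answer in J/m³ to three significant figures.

u ≈ 975 J/m³

B = μ₀nI = (4π×10⁻⁷)(2.290×10^3)(17.2) = 4.950×10^-2 T.
u = B²/(2μ₀) = (4.950×10^-2)²/(2×4π×10⁻⁷) = 974.8 J/m³.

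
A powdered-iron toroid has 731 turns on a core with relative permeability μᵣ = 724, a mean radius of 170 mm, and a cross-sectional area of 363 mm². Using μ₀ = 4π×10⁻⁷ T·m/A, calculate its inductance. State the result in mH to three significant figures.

For a thin toroid, L = μ₀μᵣN²A/(2πR).
L = (4π×10⁻⁷)(724)(731)²(3.630×10^-4) / (2π×0.17 m) = 0.1652 H.

L ≈ 165 mH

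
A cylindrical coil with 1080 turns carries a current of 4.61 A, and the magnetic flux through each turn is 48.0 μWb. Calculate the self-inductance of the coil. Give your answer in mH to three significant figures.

Self-inductance is defined by L = NΦ_B/I (flux linkage over current).
L = (1080)(4.800×10^-5 Wb)/(4.61 A) = 1.1245×10^-2 H.

L ≈ 11.2 mH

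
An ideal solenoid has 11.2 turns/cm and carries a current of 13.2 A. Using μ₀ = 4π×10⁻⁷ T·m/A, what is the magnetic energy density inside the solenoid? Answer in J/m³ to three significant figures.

u ≈ 137 J/m³

B = μ₀nI = (4π×10⁻⁷)(1.120×10^3)(13.2) = 1.858×10^-2 T.
u = B²/(2μ₀) = (1.858×10^-2)²/(2×4π×10⁻⁷) = 137.3 J/m³.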